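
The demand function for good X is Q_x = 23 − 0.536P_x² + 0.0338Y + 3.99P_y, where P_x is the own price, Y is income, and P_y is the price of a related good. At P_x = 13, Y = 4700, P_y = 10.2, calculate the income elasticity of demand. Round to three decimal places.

Q_x = 23 − 0.536(13)² + 0.0338(4700) + 3.99(10.2) = 23 − 90.584 + 158.86 + 40.698 = 131.974.
∂Q_x/∂Y = +0.0338, so E_I = 0.0338·(4700/131.974) ≈ 1.204.
E_I > 1: normal good (luxury).

1.204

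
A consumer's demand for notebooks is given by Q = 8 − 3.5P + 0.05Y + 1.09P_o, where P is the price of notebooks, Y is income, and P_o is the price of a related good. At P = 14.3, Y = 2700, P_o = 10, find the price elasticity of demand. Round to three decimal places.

-0.482

Evaluating quantity at (P, Y, P_o) gives Q = 8 − 3.5(14.3) + 0.05(2700) + 1.09(10) = 8 − 50.05 + 135 + 10.9 = 103.85.
∂Q/∂P = −3.5, so E_p = (−3.5)·(14.3/103.85) ≈ -0.482.
|E_p| < 1: demand is inelastic.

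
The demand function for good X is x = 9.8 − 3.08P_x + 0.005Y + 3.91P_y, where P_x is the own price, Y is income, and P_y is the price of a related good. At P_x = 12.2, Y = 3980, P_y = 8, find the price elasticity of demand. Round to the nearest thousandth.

-1.606

x = 9.8 − 3.08(12.2) + 0.005(3980) + 3.91(8) = 9.8 − 37.576 + 19.9 + 31.28 = 23.404.
∂x/∂P_x = −3.08, so E_p = (−3.08)·(12.2/23.404) ≈ -1.606.
|E_p| > 1: demand is elastic.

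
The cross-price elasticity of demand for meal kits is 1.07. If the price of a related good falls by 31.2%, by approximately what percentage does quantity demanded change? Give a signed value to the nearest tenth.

-33.4

%ΔQ ≈ E × %ΔP_y = (1.07) × (-31.2%) ≈ -33.4%.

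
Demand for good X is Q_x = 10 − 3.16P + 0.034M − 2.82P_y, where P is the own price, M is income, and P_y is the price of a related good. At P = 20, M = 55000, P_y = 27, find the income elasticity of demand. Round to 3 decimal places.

1.074

Q_x = 10 − 3.16(20) + 0.034(55000) − 2.82(27) = 10 − 63.2 + 1870 − 76.14 = 1740.66.
∂Q_x/∂M = +0.034, so E_I = 0.034·(55000/1740.66) ≈ 1.074.
E_I > 1: normal good (luxury).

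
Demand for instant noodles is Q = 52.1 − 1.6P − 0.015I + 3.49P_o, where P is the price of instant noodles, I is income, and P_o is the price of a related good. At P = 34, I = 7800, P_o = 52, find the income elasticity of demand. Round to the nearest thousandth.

First evaluate Q: 52.1 − 1.6(34) − 0.015(7800) + 3.49(52) = 52.1 − 54.4 − 117 + 181.48 = 62.18.
∂Q/∂I = −0.015, so E_I = -0.015·(7800/62.18) ≈ -1.882.
E_I < 0: inferior good.

-1.882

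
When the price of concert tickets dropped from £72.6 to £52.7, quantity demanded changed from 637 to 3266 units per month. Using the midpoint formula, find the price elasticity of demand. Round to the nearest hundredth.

-4.24

%ΔQ = (3266 − 637)/[(637 + 3266)/2] = 2629/1951.5 ≈ 1.3472.
%ΔP = (52.7 − 72.6)/[(72.6 + 52.7)/2] = -19.9/62.65 ≈ -0.3176.
Arc elasticity E = %ΔQ/%ΔP ≈ 1.3472/-0.3176 ≈ -4.24.
|E| > 1: demand is elastic over this range.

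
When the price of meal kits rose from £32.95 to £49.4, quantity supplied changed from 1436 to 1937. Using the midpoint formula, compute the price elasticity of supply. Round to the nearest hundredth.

%Δq = (1937 − 1436)/[(1436 + 1937)/2] = 501/1686.5 ≈ 0.2971.
%Δp = (49.4 − 32.95)/[(32.95 + 49.4)/2] = 16.45/41.175 ≈ 0.3995.
Arc elasticity E = %Δq/%Δp ≈ 0.2971/0.3995 ≈ 0.74.
|E| < 1: supply is inelastic over this range.

0.74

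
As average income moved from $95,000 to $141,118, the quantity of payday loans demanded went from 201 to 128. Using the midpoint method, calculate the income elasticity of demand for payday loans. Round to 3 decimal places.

-1.136

%ΔQ = (128 − 201)/[(201+128)/2] = -73/164.5 ≈ -0.4438.
%ΔY = (141,118 − 95,000)/[(95,000+141,118)/2] = 46118/118059 ≈ 0.3906.
E_I = %ΔQ/%ΔY ≈ -1.136.
E_I < 0: inferior good.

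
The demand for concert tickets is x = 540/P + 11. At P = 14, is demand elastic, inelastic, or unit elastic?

At P = 14, x = 49.5714.
dx/dP = −540/P² = −2.7551.
Point elasticity E = (dx/dP)·(P/x) = -2.7551 × 14/49.5714 ≈ -0.778.
|E| ≈ 0.778 < 1, so demand is inelastic.

inelastic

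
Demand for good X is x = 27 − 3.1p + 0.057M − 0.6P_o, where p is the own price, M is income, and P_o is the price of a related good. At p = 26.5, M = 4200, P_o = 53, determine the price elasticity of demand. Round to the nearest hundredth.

x = 27 − 3.1(26.5) + 0.057(4200) − 0.6(53) = 27 − 82.15 + 239.4 − 31.8 = 152.45.
∂x/∂p = −3.1, so E_p = (−3.1)·(26.5/152.45) ≈ -0.54.
|E_p| < 1: demand is inelastic.

-0.54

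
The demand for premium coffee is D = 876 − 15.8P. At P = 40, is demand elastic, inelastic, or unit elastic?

elastic

At P = 40, D = 244.
dD/dP = −15.8.
Point elasticity E = (dD/dP)·(P/D) = -15.8 × 40/244 ≈ -2.590.
|E| ≈ 2.590 > 1, so demand is elastic.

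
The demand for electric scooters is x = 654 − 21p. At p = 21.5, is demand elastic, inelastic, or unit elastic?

elastic

At p = 21.5, x = 202.5.
dx/dp = −21.
Point elasticity E = (dx/dp)·(p/x) = -21 × 21.5/202.5 ≈ -2.230.
|E| ≈ 2.230 > 1, so demand is elastic.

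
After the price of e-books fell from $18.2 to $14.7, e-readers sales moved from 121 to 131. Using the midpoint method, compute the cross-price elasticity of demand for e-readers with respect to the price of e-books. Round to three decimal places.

%ΔQ_x = (131 − 121)/[(121+131)/2] = 10/126 ≈ 0.0794.
%ΔP_y = (14.7 − 18.2)/[(18.2+14.7)/2] ≈ -0.2128.
E_xy = 0.0794/-0.2128 ≈ -0.373.
E_xy < 0, so e-readers and e-books are complements.

-0.373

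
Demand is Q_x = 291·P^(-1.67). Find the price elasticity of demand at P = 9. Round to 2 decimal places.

-1.67

For a Cobb–Douglas (constant-elasticity) form Q_x = A·P^α·…, the elasticity with respect to P equals the exponent α at every point.
Here the exponent on P is -1.67, so the price elasticity of demand is -1.67.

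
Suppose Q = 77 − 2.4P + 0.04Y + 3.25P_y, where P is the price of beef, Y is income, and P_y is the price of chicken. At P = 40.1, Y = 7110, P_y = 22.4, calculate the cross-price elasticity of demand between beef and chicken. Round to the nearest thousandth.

0.215

First evaluate Q: 77 − 2.4(40.1) + 0.04(7110) + 3.25(22.4) = 77 − 96.24 + 284.4 + 72.8 = 337.96.
∂Q/∂P_y = +3.25, so E_xy = 3.25·(22.4/337.96) ≈ 0.215.
E_xy > 0: the goods are substitutes.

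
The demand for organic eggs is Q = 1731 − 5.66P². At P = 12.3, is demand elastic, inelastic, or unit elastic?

At P = 12.3, Q = 874.6986.
dQ/dP = −2·5.66·P = −139.236.
Point elasticity E = (dQ/dP)·(P/Q) = -139.236 × 12.3/874.6986 ≈ -1.958.
|E| ≈ 1.958 > 1, so demand is elastic.

elastic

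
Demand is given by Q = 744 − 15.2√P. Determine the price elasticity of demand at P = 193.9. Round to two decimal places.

At P = 193.9, Q = 532.3431.
dQ/dP = −15.2/(2√P) = −15.2/(2·13.9248).
Point elasticity E = (dQ/dP)·(P/Q) = -0.5458 × 193.9/532.3431 ≈ -0.20.
|E| < 1, so demand is inelastic at this price.

-0.20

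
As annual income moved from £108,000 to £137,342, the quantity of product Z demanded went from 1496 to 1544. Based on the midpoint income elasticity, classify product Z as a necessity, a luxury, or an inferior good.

%ΔQ = (1544 − 1496)/[(1496+1544)/2] = 48/1520 ≈ 0.0316.
%ΔY = (137,342 − 108,000)/[(108,000+137,342)/2] = 29342/122671 ≈ 0.2392.
E_I = %ΔQ/%ΔY ≈ 0.132.
E_I ∈ (0,1): normal good (necessity).

necessity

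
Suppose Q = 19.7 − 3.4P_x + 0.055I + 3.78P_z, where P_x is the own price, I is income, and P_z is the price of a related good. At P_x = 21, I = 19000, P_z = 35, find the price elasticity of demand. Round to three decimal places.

At the given point, Q = 19.7 − 3.4(21) + 0.055(19000) + 3.78(35) = 19.7 − 71.4 + 1045 + 132.3 = 1125.6.
∂Q/∂P_x = −3.4, so E_p = (−3.4)·(21/1125.6) ≈ -0.063.
|E_p| < 1: demand is inelastic.

-0.063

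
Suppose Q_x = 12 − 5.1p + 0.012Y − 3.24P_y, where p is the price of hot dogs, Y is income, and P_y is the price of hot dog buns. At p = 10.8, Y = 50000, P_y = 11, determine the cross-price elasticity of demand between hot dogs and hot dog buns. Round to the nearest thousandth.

-0.068

At the given point, Q_x = 12 − 5.1(10.8) + 0.012(50000) − 3.24(11) = 12 − 55.08 + 600 − 35.64 = 521.28.
∂Q_x/∂P_y = −3.24, so E_xy = -3.24·(11/521.28) ≈ -0.068.
E_xy < 0: the goods are complements.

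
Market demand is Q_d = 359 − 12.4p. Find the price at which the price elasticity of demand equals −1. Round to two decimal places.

For linear demand Q_d = a − bp, E = −bp/(a − bp). |E| = 1 ⇒ bp = a − bp ⇒ p = a/(2b).
p = 359/(2·12.4) ≈ 14.48.

14.48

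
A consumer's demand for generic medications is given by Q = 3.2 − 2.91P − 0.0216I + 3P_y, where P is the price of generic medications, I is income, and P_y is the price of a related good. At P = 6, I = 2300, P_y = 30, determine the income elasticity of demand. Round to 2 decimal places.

-1.91

At the given point, Q = 3.2 − 2.91(6) − 0.0216(2300) + 3(30) = 3.2 − 17.46 − 49.68 + 90 = 26.06.
∂Q/∂I = −0.0216, so E_I = -0.0216·(2300/26.06) ≈ -1.91.
E_I < 0: inferior good.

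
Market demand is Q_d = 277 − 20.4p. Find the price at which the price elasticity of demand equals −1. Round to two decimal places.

For linear demand Q_d = a − bp, E = −bp/(a − bp). |E| = 1 ⇒ bp = a − bp ⇒ p = a/(2b).
p = 277/(2·20.4) ≈ 6.79.

6.79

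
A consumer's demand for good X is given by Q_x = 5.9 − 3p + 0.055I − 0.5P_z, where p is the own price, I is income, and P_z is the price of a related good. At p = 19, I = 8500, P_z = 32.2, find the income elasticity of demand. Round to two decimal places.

Evaluating quantity at (p, I, P_z) gives Q_x = 5.9 − 3(19) + 0.055(8500) − 0.5(32.2) = 5.9 − 57 + 467.5 − 16.1 = 400.3.
∂Q_x/∂I = +0.055, so E_I = 0.055·(8500/400.3) ≈ 1.17.
E_I > 1: normal good (luxury).

1.17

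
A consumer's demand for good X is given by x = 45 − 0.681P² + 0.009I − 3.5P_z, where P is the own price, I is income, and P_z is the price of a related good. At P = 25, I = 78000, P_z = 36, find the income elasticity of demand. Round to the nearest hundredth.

x = 45 − 0.681(25)² + 0.009(78000) − 3.5(36) = 45 − 425.625 + 702 − 126 = 195.375.
∂x/∂I = +0.009, so E_I = 0.009·(78000/195.375) ≈ 3.59.
E_I > 1: normal good (luxury).

3.59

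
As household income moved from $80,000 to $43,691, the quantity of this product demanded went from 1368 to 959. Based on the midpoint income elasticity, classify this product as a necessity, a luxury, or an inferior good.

%ΔQ = (959 − 1368)/[(1368+959)/2] = -409/1163.5 ≈ -0.3515.
%ΔY = (43,691 − 80,000)/[(80,000+43,691)/2] = -36309/61845.5 ≈ -0.5871.
E_I = %ΔQ/%ΔY ≈ 0.599.
E_I ∈ (0,1): normal good (necessity).

necessity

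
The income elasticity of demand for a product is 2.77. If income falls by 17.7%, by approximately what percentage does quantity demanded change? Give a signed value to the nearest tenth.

%ΔQ ≈ E × %ΔI = (2.77) × (-17.7%) ≈ -49.0%.

-49.0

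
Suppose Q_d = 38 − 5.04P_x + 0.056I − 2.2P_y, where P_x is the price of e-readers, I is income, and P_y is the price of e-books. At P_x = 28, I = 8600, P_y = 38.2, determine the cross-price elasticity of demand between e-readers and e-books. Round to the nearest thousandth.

Q_d = 38 − 5.04(28) + 0.056(8600) − 2.2(38.2) = 38 − 141.12 + 481.6 − 84.04 = 294.44.
∂Q_d/∂P_y = −2.2, so E_xy = -2.2·(38.2/294.44) ≈ -0.285.
E_xy < 0: the goods are complements.

-0.285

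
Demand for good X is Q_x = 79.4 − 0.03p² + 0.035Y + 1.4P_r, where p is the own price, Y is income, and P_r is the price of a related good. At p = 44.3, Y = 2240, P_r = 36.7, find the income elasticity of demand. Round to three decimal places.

Q_x = 79.4 − 0.03(44.3)² + 0.035(2240) + 1.4(36.7) = 79.4 − 58.8747 + 78.4 + 51.38 = 150.3053.
∂Q_x/∂Y = +0.035, so E_I = 0.035·(2240/150.3053) ≈ 0.522.
E_I ∈ (0,1): normal good (necessity).

0.522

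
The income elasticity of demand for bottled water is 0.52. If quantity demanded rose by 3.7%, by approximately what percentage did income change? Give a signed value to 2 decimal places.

%ΔQ ≈ E × %ΔI ⇒ %ΔI = %ΔQ / E = (3.7%)/(0.52) ≈ 7.12%.

7.12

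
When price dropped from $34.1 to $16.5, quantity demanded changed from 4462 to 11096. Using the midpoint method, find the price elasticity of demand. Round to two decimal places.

-1.23

%Δq = (11096 − 4462)/[(4462 + 11096)/2] = 6634/7779 ≈ 0.8528.
%Δp = (16.5 − 34.1)/[(34.1 + 16.5)/2] = -17.6/25.3 ≈ -0.6957.
Arc elasticity E = %Δq/%Δp ≈ 0.8528/-0.6957 ≈ -1.23.
|E| > 1: demand is elastic over this range.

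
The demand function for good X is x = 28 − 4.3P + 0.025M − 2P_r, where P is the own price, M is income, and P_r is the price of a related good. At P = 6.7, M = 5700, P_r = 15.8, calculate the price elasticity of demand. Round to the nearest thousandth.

Evaluating quantity at (P, M, P_r) gives x = 28 − 4.3(6.7) + 0.025(5700) − 2(15.8) = 28 − 28.81 + 142.5 − 31.6 = 110.09.
∂x/∂P = −4.3, so E_p = (−4.3)·(6.7/110.09) ≈ -0.262.
|E_p| < 1: demand is inelastic.

-0.262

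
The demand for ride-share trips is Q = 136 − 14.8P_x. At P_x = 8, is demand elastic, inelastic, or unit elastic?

At P_x = 8, Q = 17.6.
dQ/dP_x = −14.8.
Point elasticity E = (dQ/dP_x)·(P_x/Q) = -14.8 × 8/17.6 ≈ -6.727.
|E| ≈ 6.727 > 1, so demand is elastic.

elastic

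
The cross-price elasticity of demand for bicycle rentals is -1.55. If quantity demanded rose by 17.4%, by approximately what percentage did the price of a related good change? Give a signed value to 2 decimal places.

-11.23

%ΔQ ≈ E × %ΔP_y ⇒ %ΔP_y = %ΔQ / E = (17.4%)/(-1.55) ≈ -11.23%.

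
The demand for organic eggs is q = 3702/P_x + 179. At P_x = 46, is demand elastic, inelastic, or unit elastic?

At P_x = 46, q = 259.4783.
dq/dP_x = −3702/P_x² = −1.7495.
Point elasticity E = (dq/dP_x)·(P_x/q) = -1.7495 × 46/259.4783 ≈ -0.310.
|E| ≈ 0.310 < 1, so demand is inelastic.

inelastic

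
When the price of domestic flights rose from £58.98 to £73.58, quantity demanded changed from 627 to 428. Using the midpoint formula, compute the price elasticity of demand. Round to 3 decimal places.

-1.713

%Δq = (428 − 627)/[(627 + 428)/2] = -199/527.5 ≈ -0.3773.
%ΔP = (73.58 − 58.98)/[(58.98 + 73.58)/2] = 14.6/66.28 ≈ 0.2203.
Arc elasticity E = %Δq/%ΔP ≈ -0.3773/0.2203 ≈ -1.713.
|E| > 1: demand is elastic over this range.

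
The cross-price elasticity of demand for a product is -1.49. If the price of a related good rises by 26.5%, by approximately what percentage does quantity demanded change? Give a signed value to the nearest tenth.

%ΔQ ≈ E × %ΔP_y = (-1.49) × (26.5%) ≈ -39.5%.

-39.5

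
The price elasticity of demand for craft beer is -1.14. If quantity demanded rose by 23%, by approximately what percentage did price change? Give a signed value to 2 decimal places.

%ΔQ ≈ E × %ΔP ⇒ %ΔP = %ΔQ / E = (23%)/(-1.14) ≈ -20.18%.

-20.18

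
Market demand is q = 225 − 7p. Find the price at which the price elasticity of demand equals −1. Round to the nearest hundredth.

16.07

For linear demand q = a − bp, E = −bp/(a − bp). |E| = 1 ⇒ bp = a − bp ⇒ p = a/(2b).
p = 225/(2·7) ≈ 16.07.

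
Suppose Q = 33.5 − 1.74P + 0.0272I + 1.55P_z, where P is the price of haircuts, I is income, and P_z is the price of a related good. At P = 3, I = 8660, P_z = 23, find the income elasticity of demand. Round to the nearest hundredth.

0.79

At the given point, Q = 33.5 − 1.74(3) + 0.0272(8660) + 1.55(23) = 33.5 − 5.22 + 235.552 + 35.65 = 299.482.
∂Q/∂I = +0.0272, so E_I = 0.0272·(8660/299.482) ≈ 0.79.
E_I ∈ (0,1): normal good (necessity).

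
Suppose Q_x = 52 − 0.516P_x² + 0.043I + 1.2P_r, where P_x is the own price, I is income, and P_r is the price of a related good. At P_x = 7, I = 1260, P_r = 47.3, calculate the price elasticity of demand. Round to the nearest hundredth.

-0.37

Q_x = 52 − 0.516(7)² + 0.043(1260) + 1.2(47.3) = 52 − 25.284 + 54.18 + 56.76 = 137.656.
∂Q_x/∂P_x = −2·0.516·P_x = -7.224, so E_p = -7.224·(7/137.656) ≈ -0.37.
|E_p| < 1: demand is inelastic.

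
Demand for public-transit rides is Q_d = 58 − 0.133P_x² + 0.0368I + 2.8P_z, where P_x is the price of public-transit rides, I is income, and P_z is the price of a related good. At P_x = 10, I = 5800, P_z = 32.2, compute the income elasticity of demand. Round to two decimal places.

First evaluate Q_d: 58 − 0.133(10)² + 0.0368(5800) + 2.8(32.2) = 58 − 13.3 + 213.44 + 90.16 = 348.3.
∂Q_d/∂I = +0.0368, so E_I = 0.0368·(5800/348.3) ≈ 0.61.
E_I ∈ (0,1): normal good (necessity).

0.61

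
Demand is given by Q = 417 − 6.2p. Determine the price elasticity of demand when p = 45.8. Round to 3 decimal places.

At p = 45.8, Q = 133.04.
dQ/dp = −6.2.
Point elasticity E = (dQ/dp)·(p/Q) = -6.2 × 45.8/133.04 ≈ -2.134.
|E| > 1, so demand is elastic at this price.

-2.134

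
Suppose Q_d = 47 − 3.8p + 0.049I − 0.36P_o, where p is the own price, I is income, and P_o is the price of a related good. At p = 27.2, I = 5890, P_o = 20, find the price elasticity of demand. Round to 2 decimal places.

At the given point, Q_d = 47 − 3.8(27.2) + 0.049(5890) − 0.36(20) = 47 − 103.36 + 288.61 − 7.2 = 225.05.
∂Q_d/∂p = −3.8, so E_p = (−3.8)·(27.2/225.05) ≈ -0.46.
|E_p| < 1: demand is inelastic.

-0.46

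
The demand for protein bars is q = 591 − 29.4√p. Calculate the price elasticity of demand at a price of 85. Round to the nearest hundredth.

-0.42

At p = 85, q = 319.9454.
dq/dp = −29.4/(2√p) = −29.4/(2·9.2195).
Point elasticity E = (dq/dp)·(p/q) = -1.5944 × 85/319.9454 ≈ -0.42.
|E| < 1, so demand is inelastic at this price.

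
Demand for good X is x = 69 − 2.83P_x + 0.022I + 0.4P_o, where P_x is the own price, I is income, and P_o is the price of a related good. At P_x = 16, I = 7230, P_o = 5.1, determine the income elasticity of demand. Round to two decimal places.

0.86

First evaluate x: 69 − 2.83(16) + 0.022(7230) + 0.4(5.1) = 69 − 45.28 + 159.06 + 2.04 = 184.82.
∂x/∂I = +0.022, so E_I = 0.022·(7230/184.82) ≈ 0.86.
E_I ∈ (0,1): normal good (necessity).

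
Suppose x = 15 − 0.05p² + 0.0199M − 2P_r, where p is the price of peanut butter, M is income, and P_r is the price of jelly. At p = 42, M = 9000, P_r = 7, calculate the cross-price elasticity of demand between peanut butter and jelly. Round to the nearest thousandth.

First evaluate x: 15 − 0.05(42)² + 0.0199(9000) − 2(7) = 15 − 88.2 + 179.1 − 14 = 91.9.
∂x/∂P_r = −2, so E_xy = -2·(7/91.9) ≈ -0.152.
E_xy < 0: the goods are complements.

-0.152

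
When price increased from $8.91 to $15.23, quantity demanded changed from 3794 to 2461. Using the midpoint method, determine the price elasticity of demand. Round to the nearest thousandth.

-0.814

%ΔQ = (2461 − 3794)/[(3794 + 2461)/2] = -1333/3127.5 ≈ -0.4262.
%Δp = (15.23 − 8.91)/[(8.91 + 15.23)/2] = 6.32/12.07 ≈ 0.5236.
Arc elasticity E = %ΔQ/%Δp ≈ -0.4262/0.5236 ≈ -0.814.
|E| < 1: demand is inelastic over this range.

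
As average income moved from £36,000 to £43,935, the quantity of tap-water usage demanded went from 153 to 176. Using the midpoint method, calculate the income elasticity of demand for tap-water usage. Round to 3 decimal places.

0.704

%ΔQ = (176 − 153)/[(153+176)/2] = 23/164.5 ≈ 0.1398.
%ΔM = (43,935 − 36,000)/[(36,000+43,935)/2] = 7935/39967.5 ≈ 0.1985.
E_I = %ΔQ/%ΔM ≈ 0.704.
E_I ∈ (0,1): normal good (necessity).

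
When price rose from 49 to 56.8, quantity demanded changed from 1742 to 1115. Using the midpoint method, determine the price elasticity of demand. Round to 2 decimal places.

-2.98

%ΔQ = (1115 − 1742)/[(1742 + 1115)/2] = -627/1428.5 ≈ -0.4389.
%ΔP = (56.8 − 49)/[(49 + 56.8)/2] = 7.8/52.9 ≈ 0.1474.
Arc elasticity E = %ΔQ/%ΔP ≈ -0.4389/0.1474 ≈ -2.98.
|E| > 1: demand is elastic over this range.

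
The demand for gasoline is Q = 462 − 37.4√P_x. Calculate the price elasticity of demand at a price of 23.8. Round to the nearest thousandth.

At P_x = 23.8, Q = 279.5432.
dQ/dP_x = −37.4/(2√P_x) = −37.4/(2·4.8785).
Point elasticity E = (dQ/dP_x)·(P_x/Q) = -3.8331 × 23.8/279.5432 ≈ -0.326.
|E| < 1, so demand is inelastic at this price.

-0.326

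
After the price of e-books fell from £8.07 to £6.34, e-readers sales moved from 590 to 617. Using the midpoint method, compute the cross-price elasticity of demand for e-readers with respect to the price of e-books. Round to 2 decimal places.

-0.19

%ΔQ_x = (617 − 590)/[(590+617)/2] = 27/603.5 ≈ 0.0447.
%ΔP_y = (6.34 − 8.07)/[(8.07+6.34)/2] ≈ -0.2401.
E_xy = 0.0447/-0.2401 ≈ -0.19.
E_xy < 0, so e-readers and e-books are complements.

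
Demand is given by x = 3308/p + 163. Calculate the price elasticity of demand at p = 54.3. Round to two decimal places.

-0.27

At p = 54.3, x = 223.9208.
dx/dp = −3308/p² = −1.1219.
Point elasticity E = (dx/dp)·(p/x) = -1.1219 × 54.3/223.9208 ≈ -0.27.
|E| < 1, so demand is inelastic at this price.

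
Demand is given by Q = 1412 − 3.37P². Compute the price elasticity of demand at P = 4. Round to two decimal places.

-0.08

At P = 4, Q = 1358.08.
dQ/dP = −2·3.37·P = −26.96.
Point elasticity E = (dQ/dP)·(P/Q) = -26.96 × 4/1358.08 ≈ -0.08.
|E| < 1, so demand is inelastic at this price.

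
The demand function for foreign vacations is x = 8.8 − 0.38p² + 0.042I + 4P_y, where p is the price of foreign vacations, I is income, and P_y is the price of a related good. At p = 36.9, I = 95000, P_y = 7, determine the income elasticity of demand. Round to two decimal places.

1.14

First evaluate x: 8.8 − 0.38(36.9)² + 0.042(95000) + 4(7) = 8.8 − 517.4118 + 3990 + 28 = 3509.3882.
∂x/∂I = +0.042, so E_I = 0.042·(95000/3509.3882) ≈ 1.14.
E_I > 1: normal good (luxury).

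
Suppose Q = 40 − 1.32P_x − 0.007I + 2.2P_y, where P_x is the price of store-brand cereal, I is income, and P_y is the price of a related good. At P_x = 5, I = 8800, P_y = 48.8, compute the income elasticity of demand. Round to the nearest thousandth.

-0.778

At the given point, Q = 40 − 1.32(5) − 0.007(8800) + 2.2(48.8) = 40 − 6.6 − 61.6 + 107.36 = 79.16.
∂Q/∂I = −0.007, so E_I = -0.007·(8800/79.16) ≈ -0.778.
E_I < 0: inferior good.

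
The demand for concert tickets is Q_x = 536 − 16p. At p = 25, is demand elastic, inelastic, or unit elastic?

At p = 25, Q_x = 136.
dQ_x/dp = −16.
Point elasticity E = (dQ_x/dp)·(p/Q_x) = -16 × 25/136 ≈ -2.941.
|E| ≈ 2.941 > 1, so demand is elastic.

elastic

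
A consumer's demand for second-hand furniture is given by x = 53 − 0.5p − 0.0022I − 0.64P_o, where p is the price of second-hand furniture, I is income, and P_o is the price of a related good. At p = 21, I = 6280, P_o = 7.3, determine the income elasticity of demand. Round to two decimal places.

x = 53 − 0.5(21) − 0.0022(6280) − 0.64(7.3) = 53 − 10.5 − 13.816 − 4.672 = 24.012.
∂x/∂I = −0.0022, so E_I = -0.0022·(6280/24.012) ≈ -0.58.
E_I < 0: inferior good.

-0.58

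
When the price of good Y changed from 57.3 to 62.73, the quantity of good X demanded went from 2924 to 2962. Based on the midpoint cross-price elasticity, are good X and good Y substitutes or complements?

%ΔQ_x = (2962 − 2924)/[(2924+2962)/2] = 38/2943 ≈ 0.0129.
%ΔP_y = (62.73 − 57.3)/[(57.3+62.73)/2] ≈ 0.0905.
E_xy = 0.0129/0.0905 ≈ 0.143.
E_xy > 0, so the goods are substitutes.

substitutes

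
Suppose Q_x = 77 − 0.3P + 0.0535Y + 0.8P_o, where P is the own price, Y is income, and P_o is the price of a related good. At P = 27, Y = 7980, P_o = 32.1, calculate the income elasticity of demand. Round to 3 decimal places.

0.819

First evaluate Q_x: 77 − 0.3(27) + 0.0535(7980) + 0.8(32.1) = 77 − 8.1 + 426.93 + 25.68 = 521.51.
∂Q_x/∂Y = +0.0535, so E_I = 0.0535·(7980/521.51) ≈ 0.819.
E_I ∈ (0,1): normal good (necessity).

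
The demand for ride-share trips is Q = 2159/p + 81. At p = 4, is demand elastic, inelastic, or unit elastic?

At p = 4, Q = 620.75.
dQ/dp = −2159/p² = −134.9375.
Point elasticity E = (dQ/dp)·(p/Q) = -134.9375 × 4/620.75 ≈ -0.870.
|E| ≈ 0.870 < 1, so demand is inelastic.

inelastic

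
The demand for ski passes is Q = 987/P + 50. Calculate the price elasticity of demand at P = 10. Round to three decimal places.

At P = 10, Q = 148.7.
dQ/dP = −987/P² = −9.87.
Point elasticity E = (dQ/dP)·(P/Q) = -9.87 × 10/148.7 ≈ -0.664.
|E| < 1, so demand is inelastic at this price.

-0.664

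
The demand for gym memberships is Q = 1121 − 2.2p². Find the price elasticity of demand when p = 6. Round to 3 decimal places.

At p = 6, Q = 1041.8.
dQ/dp = −2·2.2·p = −26.4.
Point elasticity E = (dQ/dp)·(p/Q) = -26.4 × 6/1041.8 ≈ -0.152.
|E| < 1, so demand is inelastic at this price.

-0.152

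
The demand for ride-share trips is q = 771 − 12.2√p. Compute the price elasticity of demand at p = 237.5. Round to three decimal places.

At p = 237.5, q = 582.9854.
dq/dp = −12.2/(2√p) = −12.2/(2·15.411).
Point elasticity E = (dq/dp)·(p/q) = -0.3958 × 237.5/582.9854 ≈ -0.161.
|E| < 1, so demand is inelastic at this price.

-0.161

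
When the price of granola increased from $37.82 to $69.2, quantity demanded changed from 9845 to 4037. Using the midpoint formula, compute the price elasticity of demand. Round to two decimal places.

-1.43

%Δq = (4037 − 9845)/[(9845 + 4037)/2] = -5808/6941 ≈ -0.8368.
%ΔP = (69.2 − 37.82)/[(37.82 + 69.2)/2] = 31.38/53.51 ≈ 0.5864.
Arc elasticity E = %Δq/%ΔP ≈ -0.8368/0.5864 ≈ -1.43.
|E| > 1: demand is elastic over this range.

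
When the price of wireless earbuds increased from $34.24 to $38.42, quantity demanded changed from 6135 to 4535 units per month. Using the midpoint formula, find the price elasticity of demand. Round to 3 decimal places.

-2.607

%ΔQ = (4535 − 6135)/[(6135 + 4535)/2] = -1600/5335 ≈ -0.2999.
%Δp = (38.42 − 34.24)/[(34.24 + 38.42)/2] = 4.18/36.33 ≈ 0.1151.
Arc elasticity E = %ΔQ/%Δp ≈ -0.2999/0.1151 ≈ -2.607.
|E| > 1: demand is elastic over this range.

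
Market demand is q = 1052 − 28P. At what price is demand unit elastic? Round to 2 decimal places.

18.79

For linear demand q = a − bP, E = −bP/(a − bP). |E| = 1 ⇒ bP = a − bP ⇒ P = a/(2b).
P = 1052/(2·28) ≈ 18.79.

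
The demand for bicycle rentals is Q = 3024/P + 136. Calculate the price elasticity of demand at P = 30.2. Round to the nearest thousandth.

At P = 30.2, Q = 236.1325.
dQ/dP = −3024/P² = −3.3156.
Point elasticity E = (dQ/dP)·(P/Q) = -3.3156 × 30.2/236.1325 ≈ -0.424.
|E| < 1, so demand is inelastic at this price.

-0.424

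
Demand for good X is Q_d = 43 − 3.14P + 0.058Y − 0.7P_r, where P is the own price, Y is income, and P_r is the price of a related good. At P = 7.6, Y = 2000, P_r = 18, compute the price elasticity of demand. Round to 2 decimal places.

-0.19

Evaluating quantity at (P, Y, P_r) gives Q_d = 43 − 3.14(7.6) + 0.058(2000) − 0.7(18) = 43 − 23.864 + 116 − 12.6 = 122.536.
∂Q_d/∂P = −3.14, so E_p = (−3.14)·(7.6/122.536) ≈ -0.19.
|E_p| < 1: demand is inelastic.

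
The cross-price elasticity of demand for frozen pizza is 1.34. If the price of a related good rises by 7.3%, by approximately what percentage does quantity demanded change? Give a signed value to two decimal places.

%ΔQ ≈ E × %ΔP_y = (1.34) × (7.3%) ≈ 9.78%.

9.78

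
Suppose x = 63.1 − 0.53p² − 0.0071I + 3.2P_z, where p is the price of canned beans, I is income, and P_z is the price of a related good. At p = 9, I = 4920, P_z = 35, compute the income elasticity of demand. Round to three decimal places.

First evaluate x: 63.1 − 0.53(9)² − 0.0071(4920) + 3.2(35) = 63.1 − 42.93 − 34.932 + 112 = 97.238.
∂x/∂I = −0.0071, so E_I = -0.0071·(4920/97.238) ≈ -0.359.
E_I < 0: inferior good.

-0.359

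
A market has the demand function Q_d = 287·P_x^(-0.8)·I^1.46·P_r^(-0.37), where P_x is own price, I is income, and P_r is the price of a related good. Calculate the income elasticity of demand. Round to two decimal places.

For a Cobb–Douglas (constant-elasticity) form Q_d = A·I^α·…, the elasticity with respect to I equals the exponent α at every point.
Here the exponent on I is 1.46, so the income elasticity of demand is 1.46.

1.46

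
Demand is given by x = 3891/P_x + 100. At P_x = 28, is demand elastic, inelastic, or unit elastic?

At P_x = 28, x = 238.9643.
dx/dP_x = −3891/P_x² = −4.963.
Point elasticity E = (dx/dP_x)·(P_x/x) = -4.963 × 28/238.9643 ≈ -0.582.
|E| ≈ 0.582 < 1, so demand is inelastic.

inelastic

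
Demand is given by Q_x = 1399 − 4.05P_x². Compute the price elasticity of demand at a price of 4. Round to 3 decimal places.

-0.097

At P_x = 4, Q_x = 1334.2.
dQ_x/dP_x = −2·4.05·P_x = −32.4.
Point elasticity E = (dQ_x/dP_x)·(P_x/Q_x) = -32.4 × 4/1334.2 ≈ -0.097.
|E| < 1, so demand is inelastic at this price.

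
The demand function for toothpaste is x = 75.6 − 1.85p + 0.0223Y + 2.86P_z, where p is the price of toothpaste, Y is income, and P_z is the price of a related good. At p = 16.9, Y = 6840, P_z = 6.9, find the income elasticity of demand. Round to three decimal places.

0.704

Substituting, x = 75.6 − 1.85(16.9) + 0.0223(6840) + 2.86(6.9) = 75.6 − 31.265 + 152.532 + 19.734 = 216.601.
∂x/∂Y = +0.0223, so E_I = 0.0223·(6840/216.601) ≈ 0.704.
E_I ∈ (0,1): normal good (necessity).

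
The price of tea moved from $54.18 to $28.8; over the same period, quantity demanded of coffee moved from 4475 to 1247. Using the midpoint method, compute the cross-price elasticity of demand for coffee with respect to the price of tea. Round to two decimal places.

%ΔQ_x = (1247 − 4475)/[(4475+1247)/2] = -3228/2861 ≈ -1.1283.
%ΔP_y = (28.8 − 54.18)/[(54.18+28.8)/2] ≈ -0.6117.
E_xy = -1.1283/-0.6117 ≈ 1.84.
E_xy > 0, so coffee and tea are substitutes.

1.84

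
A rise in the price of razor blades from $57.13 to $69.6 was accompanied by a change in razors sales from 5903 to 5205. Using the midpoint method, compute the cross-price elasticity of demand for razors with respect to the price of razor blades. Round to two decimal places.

-0.64

%ΔQ_x = (5205 − 5903)/[(5903+5205)/2] = -698/5554 ≈ -0.1257.
%ΔP_y = (69.6 − 57.13)/[(57.13+69.6)/2] ≈ 0.1968.
E_xy = -0.1257/0.1968 ≈ -0.64.
E_xy < 0, so razors and razor blades are complements.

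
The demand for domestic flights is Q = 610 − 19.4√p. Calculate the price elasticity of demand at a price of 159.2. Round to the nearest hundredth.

-0.34

At p = 159.2, Q = 365.2215.
dQ/dp = −19.4/(2√p) = −19.4/(2·12.6174).
Point elasticity E = (dQ/dp)·(p/Q) = -0.7688 × 159.2/365.2215 ≈ -0.34.
|E| < 1, so demand is inelastic at this price.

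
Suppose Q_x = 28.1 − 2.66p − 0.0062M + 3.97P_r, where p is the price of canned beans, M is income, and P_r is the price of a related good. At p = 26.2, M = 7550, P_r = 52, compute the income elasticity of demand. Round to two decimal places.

-0.40

Evaluating quantity at (p, M, P_r) gives Q_x = 28.1 − 2.66(26.2) − 0.0062(7550) + 3.97(52) = 28.1 − 69.692 − 46.81 + 206.44 = 118.038.
∂Q_x/∂M = −0.0062, so E_I = -0.0062·(7550/118.038) ≈ -0.40.
E_I < 0: inferior good.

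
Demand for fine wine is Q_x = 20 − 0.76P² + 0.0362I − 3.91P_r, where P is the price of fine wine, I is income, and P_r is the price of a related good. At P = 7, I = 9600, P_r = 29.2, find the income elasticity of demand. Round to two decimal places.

Substituting, Q_x = 20 − 0.76(7)² + 0.0362(9600) − 3.91(29.2) = 20 − 37.24 + 347.52 − 114.172 = 216.108.
∂Q_x/∂I = +0.0362, so E_I = 0.0362·(9600/216.108) ≈ 1.61.
E_I > 1: normal good (luxury).

1.61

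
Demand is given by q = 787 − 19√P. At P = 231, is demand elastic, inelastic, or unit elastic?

inelastic

At P = 231, q = 498.225.
dq/dP = −19/(2√P) = −19/(2·15.1987).
Point elasticity E = (dq/dP)·(P/q) = -0.6251 × 231/498.225 ≈ -0.290.
|E| ≈ 0.290 < 1, so demand is inelastic.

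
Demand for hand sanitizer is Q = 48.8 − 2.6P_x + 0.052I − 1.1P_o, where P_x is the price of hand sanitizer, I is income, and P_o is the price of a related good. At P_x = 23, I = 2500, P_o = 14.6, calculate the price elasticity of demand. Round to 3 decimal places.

Evaluating quantity at (P_x, I, P_o) gives Q = 48.8 − 2.6(23) + 0.052(2500) − 1.1(14.6) = 48.8 − 59.8 + 130 − 16.06 = 102.94.
∂Q/∂P_x = −2.6, so E_p = (−2.6)·(23/102.94) ≈ -0.581.
|E_p| < 1: demand is inelastic.

-0.581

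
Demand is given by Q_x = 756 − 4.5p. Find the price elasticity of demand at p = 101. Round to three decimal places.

At p = 101, Q_x = 301.5.
dQ_x/dp = −4.5.
Point elasticity E = (dQ_x/dp)·(p/Q_x) = -4.5 × 101/301.5 ≈ -1.507.
|E| > 1, so demand is elastic at this price.

-1.507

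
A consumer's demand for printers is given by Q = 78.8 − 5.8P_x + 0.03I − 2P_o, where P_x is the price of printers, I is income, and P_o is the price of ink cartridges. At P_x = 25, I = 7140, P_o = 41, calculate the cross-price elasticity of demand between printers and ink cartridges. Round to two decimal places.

At the given point, Q = 78.8 − 5.8(25) + 0.03(7140) − 2(41) = 78.8 − 145 + 214.2 − 82 = 66.
∂Q/∂P_o = −2, so E_xy = -2·(41/66) ≈ -1.24.
E_xy < 0: the goods are complements.

-1.24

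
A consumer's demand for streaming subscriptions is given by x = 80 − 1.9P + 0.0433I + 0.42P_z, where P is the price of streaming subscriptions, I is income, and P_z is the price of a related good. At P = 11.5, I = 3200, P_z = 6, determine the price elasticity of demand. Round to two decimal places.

First evaluate x: 80 − 1.9(11.5) + 0.0433(3200) + 0.42(6) = 80 − 21.85 + 138.56 + 2.52 = 199.23.
∂x/∂P = −1.9, so E_p = (−1.9)·(11.5/199.23) ≈ -0.11.
|E_p| < 1: demand is inelastic.

-0.11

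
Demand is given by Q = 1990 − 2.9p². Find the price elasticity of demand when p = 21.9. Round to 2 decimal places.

-4.64

At p = 21.9, Q = 599.131.
dQ/dp = −2·2.9·p = −127.02.
Point elasticity E = (dQ/dp)·(p/Q) = -127.02 × 21.9/599.131 ≈ -4.64.
|E| > 1, so demand is elastic at this price.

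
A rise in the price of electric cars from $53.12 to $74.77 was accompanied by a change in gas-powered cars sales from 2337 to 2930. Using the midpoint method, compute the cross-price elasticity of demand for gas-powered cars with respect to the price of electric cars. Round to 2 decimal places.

%ΔQ_x = (2930 − 2337)/[(2337+2930)/2] = 593/2633.5 ≈ 0.2252.
%ΔP_y = (74.77 − 53.12)/[(53.12+74.77)/2] ≈ 0.3386.
E_xy = 0.2252/0.3386 ≈ 0.67.
E_xy > 0, so gas-powered cars and electric cars are substitutes.

0.67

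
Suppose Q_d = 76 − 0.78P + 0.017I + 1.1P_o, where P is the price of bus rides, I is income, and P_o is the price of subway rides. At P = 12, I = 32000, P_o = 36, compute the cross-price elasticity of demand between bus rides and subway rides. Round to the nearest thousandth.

Evaluating quantity at (P, I, P_o) gives Q_d = 76 − 0.78(12) + 0.017(32000) + 1.1(36) = 76 − 9.36 + 544 + 39.6 = 650.24.
∂Q_d/∂P_o = +1.1, so E_xy = 1.1·(36/650.24) ≈ 0.061.
E_xy > 0: the goods are substitutes.

0.061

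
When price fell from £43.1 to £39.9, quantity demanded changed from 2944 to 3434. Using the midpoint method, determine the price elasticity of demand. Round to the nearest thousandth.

-1.993

%ΔQ = (3434 − 2944)/[(2944 + 3434)/2] = 490/3189 ≈ 0.1537.
%ΔP = (39.9 − 43.1)/[(43.1 + 39.9)/2] = -3.2/41.5 ≈ -0.0771.
Arc elasticity E = %ΔQ/%ΔP ≈ 0.1537/-0.0771 ≈ -1.993.
|E| > 1: demand is elastic over this range.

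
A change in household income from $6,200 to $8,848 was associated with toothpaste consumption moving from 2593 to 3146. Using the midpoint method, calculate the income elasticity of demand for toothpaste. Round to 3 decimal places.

%ΔQ = (3146 − 2593)/[(2593+3146)/2] = 553/2869.5 ≈ 0.1927.
%ΔI = (8,848 − 6,200)/[(6,200+8,848)/2] = 2648/7524 ≈ 0.3519.
E_I = %ΔQ/%ΔI ≈ 0.548.
E_I ∈ (0,1): normal good (necessity).

0.548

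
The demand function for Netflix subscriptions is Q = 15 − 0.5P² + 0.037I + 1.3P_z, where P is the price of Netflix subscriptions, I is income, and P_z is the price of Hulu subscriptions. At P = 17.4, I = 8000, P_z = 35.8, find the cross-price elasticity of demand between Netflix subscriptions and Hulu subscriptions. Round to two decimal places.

At the given point, Q = 15 − 0.5(17.4)² + 0.037(8000) + 1.3(35.8) = 15 − 151.38 + 296 + 46.54 = 206.16.
∂Q/∂P_z = +1.3, so E_xy = 1.3·(35.8/206.16) ≈ 0.23.
E_xy > 0: the goods are substitutes.

0.23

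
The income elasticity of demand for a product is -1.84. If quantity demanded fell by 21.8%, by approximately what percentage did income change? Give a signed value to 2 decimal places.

11.85

%ΔQ ≈ E × %ΔI ⇒ %ΔI = %ΔQ / E = (-21.8%)/(-1.84) ≈ 11.85%.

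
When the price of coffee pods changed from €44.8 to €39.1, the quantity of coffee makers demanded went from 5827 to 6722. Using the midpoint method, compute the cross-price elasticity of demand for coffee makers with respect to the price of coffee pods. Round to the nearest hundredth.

-1.05

%ΔQ_x = (6722 − 5827)/[(5827+6722)/2] = 895/6274.5 ≈ 0.1426.
%ΔP_y = (39.1 − 44.8)/[(44.8+39.1)/2] ≈ -0.1359.
E_xy = 0.1426/-0.1359 ≈ -1.05.
E_xy < 0, so coffee makers and coffee pods are complements.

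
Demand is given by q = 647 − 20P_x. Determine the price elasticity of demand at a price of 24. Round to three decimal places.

At P_x = 24, q = 167.
dq/dP_x = −20.
Point elasticity E = (dq/dP_x)·(P_x/q) = -20 × 24/167 ≈ -2.874.
|E| > 1, so demand is elastic at this price.

-2.874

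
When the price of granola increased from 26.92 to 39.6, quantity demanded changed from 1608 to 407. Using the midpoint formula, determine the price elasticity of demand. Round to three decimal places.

-3.127

%Δq = (407 − 1608)/[(1608 + 407)/2] = -1201/1007.5 ≈ -1.1921.
%Δp = (39.6 − 26.92)/[(26.92 + 39.6)/2] = 12.68/33.26 ≈ 0.3812.
Arc elasticity E = %Δq/%Δp ≈ -1.1921/0.3812 ≈ -3.127.
|E| > 1: demand is elastic over this range.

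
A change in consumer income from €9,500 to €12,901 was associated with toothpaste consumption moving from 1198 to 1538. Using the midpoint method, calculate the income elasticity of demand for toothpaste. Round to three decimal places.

%ΔQ = (1538 − 1198)/[(1198+1538)/2] = 340/1368 ≈ 0.2485.
%ΔI = (12,901 − 9,500)/[(9,500+12,901)/2] = 3401/11200.5 ≈ 0.3036.
E_I = %ΔQ/%ΔI ≈ 0.819.
E_I ∈ (0,1): normal good (necessity).

0.819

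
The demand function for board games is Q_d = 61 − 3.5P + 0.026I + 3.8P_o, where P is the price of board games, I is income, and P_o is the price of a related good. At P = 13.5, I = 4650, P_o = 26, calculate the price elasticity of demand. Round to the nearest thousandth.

-0.202

Q_d = 61 − 3.5(13.5) + 0.026(4650) + 3.8(26) = 61 − 47.25 + 120.9 + 98.8 = 233.45.
∂Q_d/∂P = −3.5, so E_p = (−3.5)·(13.5/233.45) ≈ -0.202.
|E_p| < 1: demand is inelastic.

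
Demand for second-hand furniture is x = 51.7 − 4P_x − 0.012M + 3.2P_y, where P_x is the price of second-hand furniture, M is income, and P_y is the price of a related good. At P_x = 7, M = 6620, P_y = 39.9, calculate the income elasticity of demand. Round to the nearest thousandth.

-1.104

Substituting, x = 51.7 − 4(7) − 0.012(6620) + 3.2(39.9) = 51.7 − 28 − 79.44 + 127.68 = 71.94.
∂x/∂M = −0.012, so E_I = -0.012·(6620/71.94) ≈ -1.104.
E_I < 0: inferior good.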